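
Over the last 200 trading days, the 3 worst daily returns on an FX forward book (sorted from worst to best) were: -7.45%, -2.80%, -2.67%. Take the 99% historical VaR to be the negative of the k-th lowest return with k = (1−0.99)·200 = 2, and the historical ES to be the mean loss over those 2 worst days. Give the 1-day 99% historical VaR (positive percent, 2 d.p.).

k = 2; the 2nd lowest return is -2.80%, so VaR = 2.80%.

2.80%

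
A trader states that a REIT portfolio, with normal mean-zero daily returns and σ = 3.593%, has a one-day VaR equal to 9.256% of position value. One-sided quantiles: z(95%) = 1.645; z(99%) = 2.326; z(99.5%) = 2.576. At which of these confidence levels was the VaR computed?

Implied z = VaR/σ = 9.256 / 3.593 = 2.576.
This matches z(99.5%) = 2.576.

99.5%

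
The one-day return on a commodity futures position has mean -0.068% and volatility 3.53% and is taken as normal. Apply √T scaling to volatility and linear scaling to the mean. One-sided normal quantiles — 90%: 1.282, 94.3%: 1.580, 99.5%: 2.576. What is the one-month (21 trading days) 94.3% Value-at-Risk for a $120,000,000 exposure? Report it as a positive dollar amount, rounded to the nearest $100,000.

σ_{21d} = 3.53% × √21 = 16.176%; μ_{21d} = 21 × -0.068% = -1.428%.
VaR = −(-1.428%) + 1.580 × 16.176% = 26.986%.
On $120,000,000: 0.26986 × $120,000,000 = $32,383,200.

$32,400,000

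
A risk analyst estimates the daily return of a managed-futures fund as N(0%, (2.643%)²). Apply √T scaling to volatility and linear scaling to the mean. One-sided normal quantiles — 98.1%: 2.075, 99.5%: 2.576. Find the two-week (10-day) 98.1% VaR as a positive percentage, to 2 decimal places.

σ_{10d} = 2.643% × √10 = 8.358%.
VaR = 2.075 × 8.358% = 17.343%.

17.34%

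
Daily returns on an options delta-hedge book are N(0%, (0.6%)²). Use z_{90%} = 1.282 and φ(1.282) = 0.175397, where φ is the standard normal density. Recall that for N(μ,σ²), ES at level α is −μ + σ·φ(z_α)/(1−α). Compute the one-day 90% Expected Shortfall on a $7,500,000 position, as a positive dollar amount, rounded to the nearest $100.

Tail multiplier: φ(z)/(1−α) = 0.175397 / 0.1 = 1.754.
ES = 0.6% × 1.754 = 1.052%.
On $7,500,000: 0.01052 × $7,500,000 = $78,900.

$78,900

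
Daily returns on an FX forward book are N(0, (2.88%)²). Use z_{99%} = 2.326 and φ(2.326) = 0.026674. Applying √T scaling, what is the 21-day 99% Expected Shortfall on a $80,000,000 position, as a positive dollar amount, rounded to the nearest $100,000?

$28,200,000

σ_{21d} = 2.88% × √21 = 13.198%.
ES multiplier = φ(z)/(1−α) = 0.026674/0.01 = 2.667.
ES = 13.198% × 2.667 = 35.199%; on $80,000,000: $28,159,200.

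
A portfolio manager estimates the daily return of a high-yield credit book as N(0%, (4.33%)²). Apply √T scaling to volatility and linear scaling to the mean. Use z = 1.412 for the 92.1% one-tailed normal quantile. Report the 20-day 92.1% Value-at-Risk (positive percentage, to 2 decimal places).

27.34%

σ_{20d} = 4.33% × √20 = 19.364%.
VaR = 1.412 × 19.364% = 27.342%.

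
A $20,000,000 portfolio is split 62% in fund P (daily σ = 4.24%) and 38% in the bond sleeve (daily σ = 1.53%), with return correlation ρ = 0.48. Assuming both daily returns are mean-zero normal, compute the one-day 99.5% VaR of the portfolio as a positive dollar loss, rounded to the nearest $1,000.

$1,521,000

σ_p² = 0.62²·4.24² + 0.38²·1.53² + 2·0.48·0.62·0.38·4.24·1.53 = 8.7159 (%²).
σ_p = √8.7159 = 2.952%.
At 99.5%, z = 2.576.
VaR = 2.576 × 2.952% = 7.604%; on $20,000,000 that is $1,520,800.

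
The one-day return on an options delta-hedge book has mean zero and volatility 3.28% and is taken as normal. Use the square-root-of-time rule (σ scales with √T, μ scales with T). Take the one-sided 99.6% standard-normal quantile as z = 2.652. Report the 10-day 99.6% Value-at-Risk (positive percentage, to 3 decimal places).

σ_{10d} = 3.28% × √10 = 10.372%.
VaR = 2.652 × 10.372% = 27.507%.

27.507%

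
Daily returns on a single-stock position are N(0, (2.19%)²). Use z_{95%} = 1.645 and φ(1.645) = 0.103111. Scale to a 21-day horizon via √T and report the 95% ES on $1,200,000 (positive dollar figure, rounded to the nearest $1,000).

$248,000

σ_{21d} = 2.19% × √21 = 10.036%.
ES multiplier = φ(z)/(1−α) = 0.103111/0.05 = 2.062.
ES = 10.036% × 2.062 = 20.694%; on $1,200,000: $248,328.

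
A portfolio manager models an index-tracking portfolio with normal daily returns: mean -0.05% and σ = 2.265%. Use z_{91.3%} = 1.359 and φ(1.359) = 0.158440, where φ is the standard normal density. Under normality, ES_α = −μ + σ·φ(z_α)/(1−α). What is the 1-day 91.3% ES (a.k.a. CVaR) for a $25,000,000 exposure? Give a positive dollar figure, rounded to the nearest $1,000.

Tail multiplier: φ(z)/(1−α) = 0.158440 / 0.087 = 1.821.
ES = −(-0.05%) + 2.265% × 1.821 = 4.175%.
On $25,000,000: 0.04175 × $25,000,000 = $1,043,750.

$1,044,000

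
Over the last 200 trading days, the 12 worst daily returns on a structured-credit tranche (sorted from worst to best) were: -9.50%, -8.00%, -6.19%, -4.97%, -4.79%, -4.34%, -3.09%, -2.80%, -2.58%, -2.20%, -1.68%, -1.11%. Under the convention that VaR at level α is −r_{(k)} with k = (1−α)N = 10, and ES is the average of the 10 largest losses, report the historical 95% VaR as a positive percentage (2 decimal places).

k = 10; the 10th lowest return is -2.20%, so VaR = 2.20%.

2.20%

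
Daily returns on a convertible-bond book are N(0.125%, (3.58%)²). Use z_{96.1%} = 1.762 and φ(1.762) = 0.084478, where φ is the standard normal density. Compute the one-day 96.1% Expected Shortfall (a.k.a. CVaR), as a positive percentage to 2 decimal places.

7.63%

Tail multiplier: φ(z)/(1−α) = 0.084478 / 0.039 = 2.166.
ES = −(0.125%) + 3.58% × 2.166 = 7.629%.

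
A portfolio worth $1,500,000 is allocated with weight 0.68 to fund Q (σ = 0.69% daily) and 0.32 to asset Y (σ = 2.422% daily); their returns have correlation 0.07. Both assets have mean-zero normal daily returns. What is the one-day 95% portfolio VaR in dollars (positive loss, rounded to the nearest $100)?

$23,000

σ_p² = 0.68²·0.69² + 0.32²·2.422² + 2·0.07·0.68·0.32·0.69·2.422 = 0.8717 (%²).
σ_p = √0.8717 = 0.934%.
At 95%, z = 1.645.
VaR = 1.645 × 0.934% = 1.536%; on $1,500,000 that is $23,040.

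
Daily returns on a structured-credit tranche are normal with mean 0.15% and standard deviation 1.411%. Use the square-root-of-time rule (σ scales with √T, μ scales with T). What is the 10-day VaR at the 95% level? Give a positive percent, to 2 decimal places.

5.84%

At 95%, z = 1.645.
σ_{10d} = 1.411% × √10 = 4.462%; μ_{10d} = 10 × 0.15% = 1.500%.
VaR = −(1.500%) + 1.645 × 4.462% = 5.840%.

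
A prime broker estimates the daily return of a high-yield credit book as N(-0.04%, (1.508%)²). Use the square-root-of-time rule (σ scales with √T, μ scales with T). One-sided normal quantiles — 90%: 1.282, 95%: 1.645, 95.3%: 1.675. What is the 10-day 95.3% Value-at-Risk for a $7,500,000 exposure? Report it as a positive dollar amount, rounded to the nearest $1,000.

$629,000

σ_{10d} = 1.508% × √10 = 4.769%; μ_{10d} = 10 × -0.04% = -0.400%.
VaR = −(-0.400%) + 1.675 × 4.769% = 8.388%.
On $7,500,000: 0.08388 × $7,500,000 = $629,100.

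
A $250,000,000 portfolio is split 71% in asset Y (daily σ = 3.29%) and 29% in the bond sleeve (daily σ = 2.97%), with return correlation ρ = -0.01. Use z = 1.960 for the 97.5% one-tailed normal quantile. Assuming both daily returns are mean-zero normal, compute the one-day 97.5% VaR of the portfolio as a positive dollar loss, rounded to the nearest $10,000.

$12,160,000

σ_p² = 0.71²·3.29² + 0.29²·2.97² + 2·-0.01·0.71·0.29·3.29·2.97 = 6.1580 (%²).
σ_p = √6.1580 = 2.482%.
VaR = 1.960 × 2.482% = 4.865%; on $250,000,000 that is $12,162,500.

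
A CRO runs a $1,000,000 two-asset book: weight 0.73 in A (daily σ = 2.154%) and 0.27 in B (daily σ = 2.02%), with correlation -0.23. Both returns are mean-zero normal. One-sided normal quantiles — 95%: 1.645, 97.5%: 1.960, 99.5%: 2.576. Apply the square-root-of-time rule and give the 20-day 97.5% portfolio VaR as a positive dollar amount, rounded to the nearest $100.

$135,100

σ_p = √(0.73²·2.154² + 0.27²·2.02² + 2·-0.23·0.73·0.27·2.154·2.02) = 1.541%.
σ_{20d} = 1.541% × √20 = 6.892%.
VaR = 1.960 × 6.892% = 13.508%; on $1,000,000 that is $135,080.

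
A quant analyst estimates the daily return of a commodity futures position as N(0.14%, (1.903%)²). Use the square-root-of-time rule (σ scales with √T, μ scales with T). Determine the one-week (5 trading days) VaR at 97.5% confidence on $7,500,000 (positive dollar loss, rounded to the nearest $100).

At 97.5%, z = 1.960.
σ_{5d} = 1.903% × √5 = 4.255%; μ_{5d} = 5 × 0.14% = 0.700%.
VaR = −(0.700%) + 1.960 × 4.255% = 7.640%.
On $7,500,000: 0.07640 × $7,500,000 = $573,000.

$573,000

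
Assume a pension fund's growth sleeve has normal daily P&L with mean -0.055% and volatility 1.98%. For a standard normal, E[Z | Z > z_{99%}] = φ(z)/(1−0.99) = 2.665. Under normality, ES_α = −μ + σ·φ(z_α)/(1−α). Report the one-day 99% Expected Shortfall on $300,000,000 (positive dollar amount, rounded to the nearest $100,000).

ES = −(-0.055%) + 1.98% × 2.665 = 5.332%.
On $300,000,000: 0.05332 × $300,000,000 = $15,996,000.

$16,000,000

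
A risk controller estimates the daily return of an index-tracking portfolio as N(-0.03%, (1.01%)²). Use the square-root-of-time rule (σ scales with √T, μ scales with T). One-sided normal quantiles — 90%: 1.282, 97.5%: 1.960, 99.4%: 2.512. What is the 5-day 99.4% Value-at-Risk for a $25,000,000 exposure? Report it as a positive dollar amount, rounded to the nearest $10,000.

$1,460,000

σ_{5d} = 1.01% × √5 = 2.258%; μ_{5d} = 5 × -0.03% = -0.150%.
VaR = −(-0.150%) + 2.512 × 2.258% = 5.822%.
On $25,000,000: 0.05822 × $25,000,000 = $1,455,500.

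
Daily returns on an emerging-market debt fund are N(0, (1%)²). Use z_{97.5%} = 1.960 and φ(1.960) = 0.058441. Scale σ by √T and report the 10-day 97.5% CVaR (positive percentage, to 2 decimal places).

σ_{10d} = 1% × √10 = 3.162%.
ES multiplier = φ(z)/(1−α) = 0.058441/0.025 = 2.338.
ES = 3.162% × 2.338 = 7.393%.

7.39%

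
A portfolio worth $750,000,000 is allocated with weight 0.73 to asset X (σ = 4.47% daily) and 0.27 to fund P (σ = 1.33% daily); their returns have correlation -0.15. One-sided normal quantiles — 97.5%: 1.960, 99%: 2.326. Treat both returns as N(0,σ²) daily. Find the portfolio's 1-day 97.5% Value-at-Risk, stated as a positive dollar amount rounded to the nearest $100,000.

$47,500,000

σ_p² = 0.73²·4.47² + 0.27²·1.33² + 2·-0.15·0.73·0.27·4.47·1.33 = 10.4252 (%²).
σ_p = √10.4252 = 3.229%.
VaR = 1.960 × 3.229% = 6.329%; on $750,000,000 that is $47,467,500.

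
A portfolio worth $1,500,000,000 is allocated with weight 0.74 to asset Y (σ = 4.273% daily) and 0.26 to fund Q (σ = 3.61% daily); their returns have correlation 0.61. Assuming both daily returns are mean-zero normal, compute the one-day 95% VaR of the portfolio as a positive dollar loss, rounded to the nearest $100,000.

σ_p² = 0.74²·4.273² + 0.26²·3.61² + 2·0.61·0.74·0.26·4.273·3.61 = 14.5001 (%²).
σ_p = √14.5001 = 3.808%.
At 95%, z = 1.645.
VaR = 1.645 × 3.808% = 6.264%; on $1,500,000,000 that is $93,960,000.

$94,000,000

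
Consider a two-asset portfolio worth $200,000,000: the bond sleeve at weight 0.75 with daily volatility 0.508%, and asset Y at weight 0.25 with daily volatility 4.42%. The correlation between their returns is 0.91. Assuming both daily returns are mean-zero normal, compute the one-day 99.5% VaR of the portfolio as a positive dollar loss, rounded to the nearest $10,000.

$7,520,000

σ_p² = 0.75²·0.508² + 0.25²·4.42² + 2·0.91·0.75·0.25·0.508·4.42 = 2.1324 (%²).
σ_p = √2.1324 = 1.460%.
At 99.5%, z = 2.576.
VaR = 2.576 × 1.460% = 3.761%; on $200,000,000 that is $7,522,000.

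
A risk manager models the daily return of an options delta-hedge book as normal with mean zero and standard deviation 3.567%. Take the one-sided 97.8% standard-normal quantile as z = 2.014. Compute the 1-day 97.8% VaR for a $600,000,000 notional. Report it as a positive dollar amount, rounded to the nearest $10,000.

$43,100,000

VaR = z·σ = 2.014 × 3.567% = 7.184%.
On $600,000,000: 0.07184 × $600,000,000 = $43,104,000.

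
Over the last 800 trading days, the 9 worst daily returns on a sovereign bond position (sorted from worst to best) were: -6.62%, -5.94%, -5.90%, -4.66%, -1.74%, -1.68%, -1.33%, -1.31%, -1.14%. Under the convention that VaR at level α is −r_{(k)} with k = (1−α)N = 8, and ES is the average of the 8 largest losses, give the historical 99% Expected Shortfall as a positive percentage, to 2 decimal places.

3.65%

The 8 worst returns sum to -29.18%.
ES = −(-29.18%) / 8 = 3.6475% ≈ 3.65%.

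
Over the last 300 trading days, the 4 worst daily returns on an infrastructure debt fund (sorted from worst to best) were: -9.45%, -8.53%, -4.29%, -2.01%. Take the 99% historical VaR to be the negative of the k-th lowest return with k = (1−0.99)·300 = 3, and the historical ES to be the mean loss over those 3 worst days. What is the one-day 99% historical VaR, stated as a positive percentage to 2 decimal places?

k = 3; the 3rd lowest return is -4.29%, so VaR = 4.29%.

4.29%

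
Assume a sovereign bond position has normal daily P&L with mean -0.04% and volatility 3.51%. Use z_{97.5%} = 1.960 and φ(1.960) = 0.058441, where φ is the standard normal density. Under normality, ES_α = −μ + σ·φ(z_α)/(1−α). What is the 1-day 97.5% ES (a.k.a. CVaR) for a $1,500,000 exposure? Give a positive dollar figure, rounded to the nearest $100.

$123,700

Tail multiplier: φ(z)/(1−α) = 0.058441 / 0.025 = 2.338.
ES = −(-0.04%) + 3.51% × 2.338 = 8.246%.
On $1,500,000: 0.08246 × $1,500,000 = $123,690.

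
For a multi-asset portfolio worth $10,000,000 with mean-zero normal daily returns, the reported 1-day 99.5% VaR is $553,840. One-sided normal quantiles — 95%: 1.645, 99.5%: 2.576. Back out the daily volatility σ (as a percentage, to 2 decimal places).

2.15%

VaR as a fraction: $553,840 / $10,000,000 = 5.538%.
σ = VaR / z = 5.538% / 2.576 = 2.150%.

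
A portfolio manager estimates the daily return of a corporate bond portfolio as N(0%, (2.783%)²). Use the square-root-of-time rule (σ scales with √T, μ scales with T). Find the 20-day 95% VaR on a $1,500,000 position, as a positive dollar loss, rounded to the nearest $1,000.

$307,000

At 95%, z = 1.645.
σ_{20d} = 2.783% × √20 = 12.446%.
VaR = 1.645 × 12.446% = 20.474%.
On $1,500,000: 0.20474 × $1,500,000 = $307,110.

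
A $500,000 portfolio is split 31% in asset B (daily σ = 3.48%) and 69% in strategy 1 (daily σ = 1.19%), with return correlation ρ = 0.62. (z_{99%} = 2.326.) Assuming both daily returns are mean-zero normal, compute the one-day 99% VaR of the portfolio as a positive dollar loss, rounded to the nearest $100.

σ_p² = 0.31²·3.48² + 0.69²·1.19² + 2·0.62·0.31·0.69·3.48·1.19 = 2.9364 (%²).
σ_p = √2.9364 = 1.714%.
VaR = 2.326 × 1.714% = 3.987%; on $500,000 that is $19,935.

$19,900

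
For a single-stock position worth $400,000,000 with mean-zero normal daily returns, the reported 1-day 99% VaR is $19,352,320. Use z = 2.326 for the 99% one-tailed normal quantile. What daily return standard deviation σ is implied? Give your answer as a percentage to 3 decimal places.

2.080%

VaR as a fraction: $19,352,320 / $400,000,000 = 4.838%.
σ = VaR / z = 4.838% / 2.326 = 2.080%.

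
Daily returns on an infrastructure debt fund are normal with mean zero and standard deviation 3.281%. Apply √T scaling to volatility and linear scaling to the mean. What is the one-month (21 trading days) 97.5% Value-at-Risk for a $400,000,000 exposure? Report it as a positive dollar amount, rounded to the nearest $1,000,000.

At 97.5%, z = 1.960.
σ_{21d} = 3.281% × √21 = 15.035%.
VaR = 1.960 × 15.035% = 29.469%.
On $400,000,000: 0.29469 × $400,000,000 = $117,876,000.

$118,000,000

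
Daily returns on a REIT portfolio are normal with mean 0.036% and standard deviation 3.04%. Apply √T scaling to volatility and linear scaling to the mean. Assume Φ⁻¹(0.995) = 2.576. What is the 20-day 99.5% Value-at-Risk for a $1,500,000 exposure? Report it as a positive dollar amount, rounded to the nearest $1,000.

σ_{20d} = 3.04% × √20 = 13.595%; μ_{20d} = 20 × 0.036% = 0.720%.
VaR = −(0.720%) + 2.576 × 13.595% = 34.301%.
On $1,500,000: 0.34301 × $1,500,000 = $514,515.

$515,000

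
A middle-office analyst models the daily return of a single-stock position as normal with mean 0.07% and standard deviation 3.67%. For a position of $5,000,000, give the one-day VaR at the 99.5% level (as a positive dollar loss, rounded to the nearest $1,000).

$469,000

At 99.5% one-sided, z = 2.576.
VaR = −μ + z·σ = −(0.07%) + 2.576 × 3.67% = 9.384%.
On $5,000,000: 0.09384 × $5,000,000 = $469,200.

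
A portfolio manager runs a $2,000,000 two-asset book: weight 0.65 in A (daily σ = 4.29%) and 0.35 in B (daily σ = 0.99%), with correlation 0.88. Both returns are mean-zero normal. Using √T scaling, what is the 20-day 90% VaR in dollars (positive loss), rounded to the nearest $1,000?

σ_p = √(0.65²·4.29² + 0.35²·0.99² + 2·0.88·0.65·0.35·4.29·0.99) = 3.098%.
σ_{20d} = 3.098% × √20 = 13.855%.
z(90%) = 1.282.
VaR = 1.282 × 13.855% = 17.762%; on $2,000,000 that is $355,240.

$355,000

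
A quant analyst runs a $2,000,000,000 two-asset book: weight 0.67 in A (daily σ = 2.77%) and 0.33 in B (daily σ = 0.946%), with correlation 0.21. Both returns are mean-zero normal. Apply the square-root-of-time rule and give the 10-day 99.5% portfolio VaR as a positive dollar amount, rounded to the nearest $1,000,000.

σ_p = √(0.67²·2.77² + 0.33²·0.946² + 2·0.21·0.67·0.33·2.77·0.946) = 1.946%.
σ_{10d} = 1.946% × √10 = 6.154%.
z(99.5%) = 2.576.
VaR = 2.576 × 6.154% = 15.853%; on $2,000,000,000 that is $317,060,000.

$317,000,000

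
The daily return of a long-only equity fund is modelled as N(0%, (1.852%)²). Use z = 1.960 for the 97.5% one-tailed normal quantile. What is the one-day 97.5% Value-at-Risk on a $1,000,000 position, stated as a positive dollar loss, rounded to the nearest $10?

VaR = z·σ = 1.960 × 1.852% = 3.630%.
On $1,000,000: 0.03630 × $1,000,000 = $36,300.

$36,300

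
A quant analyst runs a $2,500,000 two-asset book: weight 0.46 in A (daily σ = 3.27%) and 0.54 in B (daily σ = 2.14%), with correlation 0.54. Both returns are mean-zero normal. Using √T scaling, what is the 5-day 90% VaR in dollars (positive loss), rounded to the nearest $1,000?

σ_p = √(0.46²·3.27² + 0.54²·2.14² + 2·0.54·0.46·0.54·3.27·2.14) = 2.340%.
σ_{5d} = 2.340% × √5 = 5.232%.
z(90%) = 1.282.
VaR = 1.282 × 5.232% = 6.707%; on $2,500,000 that is $167,675.

$168,000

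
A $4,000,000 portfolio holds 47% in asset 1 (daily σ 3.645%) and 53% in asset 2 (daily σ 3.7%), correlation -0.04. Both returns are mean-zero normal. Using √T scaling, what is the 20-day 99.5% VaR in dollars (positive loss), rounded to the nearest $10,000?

$1,180,000

σ_p = √(0.47²·3.645² + 0.53²·3.7² + 2·-0.04·0.47·0.53·3.645·3.7) = 2.552%.
σ_{20d} = 2.552% × √20 = 11.413%.
z(99.5%) = 2.576.
VaR = 2.576 × 11.413% = 29.400%; on $4,000,000 that is $1,176,000.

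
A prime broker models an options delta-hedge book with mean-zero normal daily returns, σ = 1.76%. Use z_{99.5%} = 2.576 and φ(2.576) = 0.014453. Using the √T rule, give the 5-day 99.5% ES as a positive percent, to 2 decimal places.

σ_{5d} = 1.76% × √5 = 3.935%.
ES multiplier = φ(z)/(1−α) = 0.014453/0.005 = 2.891.
ES = 3.935% × 2.891 = 11.376%.

11.38%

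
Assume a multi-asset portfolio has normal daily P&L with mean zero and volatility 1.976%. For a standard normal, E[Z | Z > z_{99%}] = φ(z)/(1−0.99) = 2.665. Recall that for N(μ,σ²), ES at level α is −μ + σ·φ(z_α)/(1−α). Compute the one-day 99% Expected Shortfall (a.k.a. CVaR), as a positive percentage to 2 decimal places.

5.27%

ES = 1.976% × 2.665 = 5.266%.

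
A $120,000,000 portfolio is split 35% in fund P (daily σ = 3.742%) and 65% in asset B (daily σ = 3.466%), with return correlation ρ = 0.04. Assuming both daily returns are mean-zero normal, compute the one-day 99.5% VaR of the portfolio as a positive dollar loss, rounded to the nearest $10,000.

σ_p² = 0.35²·3.742² + 0.65²·3.466² + 2·0.04·0.35·0.65·3.742·3.466 = 7.0269 (%²).
σ_p = √7.0269 = 2.651%.
At 99.5%, z = 2.576.
VaR = 2.576 × 2.651% = 6.829%; on $120,000,000 that is $8,194,800.

$8,190,000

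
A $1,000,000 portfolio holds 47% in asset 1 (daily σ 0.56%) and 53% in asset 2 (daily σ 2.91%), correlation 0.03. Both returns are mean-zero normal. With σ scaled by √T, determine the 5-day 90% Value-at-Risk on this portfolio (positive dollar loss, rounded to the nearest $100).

$45,100

σ_p = √(0.47²·0.56² + 0.53²·2.91² + 2·0.03·0.47·0.53·0.56·2.91) = 1.572%.
σ_{5d} = 1.572% × √5 = 3.515%.
z(90%) = 1.282.
VaR = 1.282 × 3.515% = 4.506%; on $1,000,000 that is $45,060.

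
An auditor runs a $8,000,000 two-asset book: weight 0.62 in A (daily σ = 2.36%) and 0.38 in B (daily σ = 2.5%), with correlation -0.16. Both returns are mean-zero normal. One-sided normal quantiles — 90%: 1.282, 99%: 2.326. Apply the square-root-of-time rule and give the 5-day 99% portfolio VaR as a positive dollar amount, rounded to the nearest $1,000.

$671,000

σ_p = √(0.62²·2.36² + 0.38²·2.5² + 2·-0.16·0.62·0.38·2.36·2.5) = 1.612%.
σ_{5d} = 1.612% × √5 = 3.605%.
VaR = 2.326 × 3.605% = 8.385%; on $8,000,000 that is $670,800.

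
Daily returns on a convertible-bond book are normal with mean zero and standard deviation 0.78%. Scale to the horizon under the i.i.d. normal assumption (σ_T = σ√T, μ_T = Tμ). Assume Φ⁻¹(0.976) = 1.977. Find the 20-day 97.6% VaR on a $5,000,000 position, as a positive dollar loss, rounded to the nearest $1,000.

σ_{20d} = 0.78% × √20 = 3.488%.
VaR = 1.977 × 3.488% = 6.896%.
On $5,000,000: 0.06896 × $5,000,000 = $344,800.

$345,000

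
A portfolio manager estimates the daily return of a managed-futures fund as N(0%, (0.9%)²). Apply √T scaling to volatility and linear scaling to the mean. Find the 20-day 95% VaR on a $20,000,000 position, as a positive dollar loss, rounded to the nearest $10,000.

At 95%, z = 1.645.
σ_{20d} = 0.9% × √20 = 4.025%.
VaR = 1.645 × 4.025% = 6.621%.
On $20,000,000: 0.06621 × $20,000,000 = $1,324,200.

$1,320,000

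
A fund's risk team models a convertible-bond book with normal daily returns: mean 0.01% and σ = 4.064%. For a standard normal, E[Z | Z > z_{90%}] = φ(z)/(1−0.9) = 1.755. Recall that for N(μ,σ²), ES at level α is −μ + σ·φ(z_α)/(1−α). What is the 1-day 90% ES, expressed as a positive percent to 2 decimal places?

ES = −(0.01%) + 4.064% × 1.755 = 7.122%.

7.12%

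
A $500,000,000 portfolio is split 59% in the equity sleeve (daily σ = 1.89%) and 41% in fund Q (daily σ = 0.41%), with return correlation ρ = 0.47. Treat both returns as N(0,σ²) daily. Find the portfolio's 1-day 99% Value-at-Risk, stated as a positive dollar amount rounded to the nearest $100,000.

σ_p² = 0.59²·1.89² + 0.41²·0.41² + 2·0.47·0.59·0.41·1.89·0.41 = 1.4479 (%²).
σ_p = √1.4479 = 1.203%.
At 99%, z = 2.326.
VaR = 2.326 × 1.203% = 2.798%; on $500,000,000 that is $13,990,000.

$14,000,000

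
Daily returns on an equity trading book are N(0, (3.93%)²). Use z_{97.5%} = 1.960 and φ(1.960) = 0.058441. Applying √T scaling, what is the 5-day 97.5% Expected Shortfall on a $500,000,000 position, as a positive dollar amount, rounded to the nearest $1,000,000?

σ_{5d} = 3.93% × √5 = 8.788%.
ES multiplier = φ(z)/(1−α) = 0.058441/0.025 = 2.338.
ES = 8.788% × 2.338 = 20.546%; on $500,000,000: $102,730,000.

$103,000,000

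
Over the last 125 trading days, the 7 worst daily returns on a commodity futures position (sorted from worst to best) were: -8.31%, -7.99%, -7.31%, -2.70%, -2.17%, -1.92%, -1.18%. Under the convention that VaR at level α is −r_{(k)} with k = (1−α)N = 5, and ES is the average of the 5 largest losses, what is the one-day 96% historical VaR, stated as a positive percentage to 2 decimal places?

k = 5; the 5th lowest return is -2.17%, so VaR = 2.17%.

2.17%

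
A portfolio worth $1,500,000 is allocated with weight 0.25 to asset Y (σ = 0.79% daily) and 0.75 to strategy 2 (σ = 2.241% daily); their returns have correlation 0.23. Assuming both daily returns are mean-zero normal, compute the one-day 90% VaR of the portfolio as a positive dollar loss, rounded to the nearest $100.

$33,400

σ_p² = 0.25²·0.79² + 0.75²·2.241² + 2·0.23·0.25·0.75·0.79·2.241 = 3.0166 (%²).
σ_p = √3.0166 = 1.737%.
At 90%, z = 1.282.
VaR = 1.282 × 1.737% = 2.227%; on $1,500,000 that is $33,405.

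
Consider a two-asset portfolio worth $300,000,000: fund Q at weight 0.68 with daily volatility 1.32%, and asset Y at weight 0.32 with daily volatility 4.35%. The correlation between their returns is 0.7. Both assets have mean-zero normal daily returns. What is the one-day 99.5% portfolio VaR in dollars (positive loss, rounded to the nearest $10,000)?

$16,380,000

σ_p² = 0.68²·1.32² + 0.32²·4.35² + 2·0.7·0.68·0.32·1.32·4.35 = 4.4926 (%²).
σ_p = √4.4926 = 2.120%.
At 99.5%, z = 2.576.
VaR = 2.576 × 2.120% = 5.461%; on $300,000,000 that is $16,383,000.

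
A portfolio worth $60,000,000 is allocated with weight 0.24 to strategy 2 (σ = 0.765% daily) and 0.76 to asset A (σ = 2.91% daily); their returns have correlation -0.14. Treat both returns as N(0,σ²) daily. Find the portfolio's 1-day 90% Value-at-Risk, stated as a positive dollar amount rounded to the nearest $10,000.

σ_p² = 0.24²·0.765² + 0.76²·2.91² + 2·-0.14·0.24·0.76·0.765·2.91 = 4.8112 (%²).
σ_p = √4.8112 = 2.193%.
At 90%, z = 1.282.
VaR = 1.282 × 2.193% = 2.811%; on $60,000,000 that is $1,686,600.

$1,690,000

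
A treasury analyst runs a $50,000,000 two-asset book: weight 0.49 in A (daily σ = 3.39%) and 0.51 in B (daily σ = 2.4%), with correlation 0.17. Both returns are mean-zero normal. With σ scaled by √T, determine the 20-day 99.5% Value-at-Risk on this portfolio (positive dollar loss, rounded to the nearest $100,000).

$12,800,000

σ_p = √(0.49²·3.39² + 0.51²·2.4² + 2·0.17·0.49·0.51·3.39·2.4) = 2.225%.
σ_{20d} = 2.225% × √20 = 9.951%.
z(99.5%) = 2.576.
VaR = 2.576 × 9.951% = 25.634%; on $50,000,000 that is $12,817,000.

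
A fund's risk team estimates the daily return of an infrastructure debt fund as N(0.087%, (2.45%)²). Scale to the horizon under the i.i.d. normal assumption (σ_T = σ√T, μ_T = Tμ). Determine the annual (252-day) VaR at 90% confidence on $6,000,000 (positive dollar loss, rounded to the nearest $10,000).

At 90%, z = 1.282.
σ_{252d} = 2.45% × √252 = 38.893%; μ_{252d} = 252 × 0.087% = 21.924%.
VaR = −(21.924%) + 1.282 × 38.893% = 27.937%.
On $6,000,000: 0.27937 × $6,000,000 = $1,676,220.

$1,680,000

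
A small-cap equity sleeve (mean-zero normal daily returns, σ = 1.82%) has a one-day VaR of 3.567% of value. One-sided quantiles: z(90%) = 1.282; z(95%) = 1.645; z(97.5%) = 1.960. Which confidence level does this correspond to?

97.5%

Implied z = VaR/σ = 3.567 / 1.82 = 1.960.
This matches z(97.5%) = 1.960.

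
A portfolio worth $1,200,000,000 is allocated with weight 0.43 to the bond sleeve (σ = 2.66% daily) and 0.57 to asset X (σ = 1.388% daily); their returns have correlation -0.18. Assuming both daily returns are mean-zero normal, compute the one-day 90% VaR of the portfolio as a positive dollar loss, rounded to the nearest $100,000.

σ_p² = 0.43²·2.66² + 0.57²·1.388² + 2·-0.18·0.43·0.57·2.66·1.388 = 1.6084 (%²).
σ_p = √1.6084 = 1.268%.
At 90%, z = 1.282.
VaR = 1.282 × 1.268% = 1.626%; on $1,200,000,000 that is $19,512,000.

$19,500,000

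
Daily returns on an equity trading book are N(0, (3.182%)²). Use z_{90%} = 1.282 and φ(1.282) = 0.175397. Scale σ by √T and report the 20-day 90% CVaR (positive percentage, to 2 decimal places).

24.96%

σ_{20d} = 3.182% × √20 = 14.230%.
ES multiplier = φ(z)/(1−α) = 0.175397/0.1 = 1.754.
ES = 14.230% × 1.754 = 24.959%.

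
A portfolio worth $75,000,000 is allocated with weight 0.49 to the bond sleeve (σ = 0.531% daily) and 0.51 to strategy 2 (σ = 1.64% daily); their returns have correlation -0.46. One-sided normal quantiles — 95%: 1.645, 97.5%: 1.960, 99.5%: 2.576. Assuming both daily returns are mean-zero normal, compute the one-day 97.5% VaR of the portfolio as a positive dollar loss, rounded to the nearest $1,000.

σ_p² = 0.49²·0.531² + 0.51²·1.64² + 2·-0.46·0.49·0.51·0.531·1.64 = 0.5671 (%²).
σ_p = √0.5671 = 0.753%.
VaR = 1.960 × 0.753% = 1.476%; on $75,000,000 that is $1,107,000.

$1,107,000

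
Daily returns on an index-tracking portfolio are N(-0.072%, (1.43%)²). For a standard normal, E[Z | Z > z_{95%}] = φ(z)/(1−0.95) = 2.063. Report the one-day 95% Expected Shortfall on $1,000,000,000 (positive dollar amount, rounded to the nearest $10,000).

ES = −(-0.072%) + 1.43% × 2.063 = 3.022%.
On $1,000,000,000: 0.03022 × $1,000,000,000 = $30,220,000.

$30,220,000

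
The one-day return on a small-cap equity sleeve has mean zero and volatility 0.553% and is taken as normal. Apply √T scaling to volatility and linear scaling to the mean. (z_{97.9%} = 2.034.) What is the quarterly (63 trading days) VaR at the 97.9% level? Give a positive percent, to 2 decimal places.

σ_{63d} = 0.553% × √63 = 4.389%.
VaR = 2.034 × 4.389% = 8.927%.

8.93%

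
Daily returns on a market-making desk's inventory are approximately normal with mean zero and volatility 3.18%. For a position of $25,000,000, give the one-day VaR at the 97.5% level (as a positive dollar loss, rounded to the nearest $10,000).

$1,560,000

At 97.5% one-sided, z = 1.960.
VaR = z·σ = 1.960 × 3.18% = 6.233%.
On $25,000,000: 0.06233 × $25,000,000 = $1,558,250.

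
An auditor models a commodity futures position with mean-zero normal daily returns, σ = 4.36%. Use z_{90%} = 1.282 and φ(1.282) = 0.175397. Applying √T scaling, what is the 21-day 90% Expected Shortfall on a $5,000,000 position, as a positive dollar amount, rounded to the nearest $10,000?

σ_{21d} = 4.36% × √21 = 19.980%.
ES multiplier = φ(z)/(1−α) = 0.175397/0.1 = 1.754.
ES = 19.980% × 1.754 = 35.045%; on $5,000,000: $1,752,250.

$1,750,000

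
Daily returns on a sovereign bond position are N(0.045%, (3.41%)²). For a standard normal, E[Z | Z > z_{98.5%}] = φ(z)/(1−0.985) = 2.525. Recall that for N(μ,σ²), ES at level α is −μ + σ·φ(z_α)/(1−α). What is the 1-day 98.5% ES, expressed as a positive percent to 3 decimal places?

ES = −(0.045%) + 3.41% × 2.525 = 8.565%.

8.565%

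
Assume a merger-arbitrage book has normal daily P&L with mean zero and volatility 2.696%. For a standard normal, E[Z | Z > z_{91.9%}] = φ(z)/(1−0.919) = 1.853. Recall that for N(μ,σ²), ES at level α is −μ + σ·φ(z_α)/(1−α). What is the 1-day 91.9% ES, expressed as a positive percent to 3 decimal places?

ES = 2.696% × 1.853 = 4.996%.

4.996%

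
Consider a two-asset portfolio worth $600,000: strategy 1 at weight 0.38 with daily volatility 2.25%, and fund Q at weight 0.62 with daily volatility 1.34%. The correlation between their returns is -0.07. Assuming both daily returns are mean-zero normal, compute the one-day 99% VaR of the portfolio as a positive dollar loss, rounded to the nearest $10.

σ_p² = 0.38²·2.25² + 0.62²·1.34² + 2·-0.07·0.38·0.62·2.25·1.34 = 1.3218 (%²).
σ_p = √1.3218 = 1.150%.
At 99%, z = 2.326.
VaR = 2.326 × 1.150% = 2.675%; on $600,000 that is $16,050.

$16,050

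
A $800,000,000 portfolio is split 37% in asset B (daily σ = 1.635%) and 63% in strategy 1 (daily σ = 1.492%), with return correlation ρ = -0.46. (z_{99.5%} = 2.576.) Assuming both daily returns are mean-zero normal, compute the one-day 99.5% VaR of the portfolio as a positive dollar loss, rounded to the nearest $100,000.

$17,600,000

σ_p² = 0.37²·1.635² + 0.63²·1.492² + 2·-0.46·0.37·0.63·1.635·1.492 = 0.7264 (%²).
σ_p = √0.7264 = 0.852%.
VaR = 2.576 × 0.852% = 2.195%; on $800,000,000 that is $17,560,000.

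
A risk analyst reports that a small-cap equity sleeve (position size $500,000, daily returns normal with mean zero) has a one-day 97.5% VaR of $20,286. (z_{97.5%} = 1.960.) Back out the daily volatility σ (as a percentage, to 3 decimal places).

2.070%

VaR as a fraction: $20,286 / $500,000 = 4.057%.
σ = VaR / z = 4.057% / 1.960 = 2.070%.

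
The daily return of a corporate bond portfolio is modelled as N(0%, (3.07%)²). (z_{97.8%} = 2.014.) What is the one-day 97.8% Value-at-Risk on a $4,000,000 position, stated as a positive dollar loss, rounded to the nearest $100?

VaR = z·σ = 2.014 × 3.07% = 6.183%.
On $4,000,000: 0.06183 × $4,000,000 = $247,320.

$247,300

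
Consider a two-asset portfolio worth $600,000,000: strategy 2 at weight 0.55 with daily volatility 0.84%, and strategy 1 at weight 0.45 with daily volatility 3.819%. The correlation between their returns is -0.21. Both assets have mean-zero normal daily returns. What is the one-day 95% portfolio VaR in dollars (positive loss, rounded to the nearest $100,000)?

σ_p² = 0.55²·0.84² + 0.45²·3.819² + 2·-0.21·0.55·0.45·0.84·3.819 = 2.8334 (%²).
σ_p = √2.8334 = 1.683%.
At 95%, z = 1.645.
VaR = 1.645 × 1.683% = 2.769%; on $600,000,000 that is $16,614,000.

$16,600,000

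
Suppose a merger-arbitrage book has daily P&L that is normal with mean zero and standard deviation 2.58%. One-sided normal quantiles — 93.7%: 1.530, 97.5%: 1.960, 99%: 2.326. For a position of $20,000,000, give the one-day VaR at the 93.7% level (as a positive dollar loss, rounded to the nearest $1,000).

VaR = z·σ = 1.530 × 2.58% = 3.947%.
On $20,000,000: 0.03947 × $20,000,000 = $789,400.

$789,000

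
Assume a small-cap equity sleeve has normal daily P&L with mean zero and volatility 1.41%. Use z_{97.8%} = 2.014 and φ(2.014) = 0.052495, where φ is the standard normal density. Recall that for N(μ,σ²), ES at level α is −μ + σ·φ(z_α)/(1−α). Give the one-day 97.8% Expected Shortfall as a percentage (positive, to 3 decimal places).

Tail multiplier: φ(z)/(1−α) = 0.052495 / 0.022 = 2.386.
ES = 1.41% × 2.386 = 3.364%.

3.364%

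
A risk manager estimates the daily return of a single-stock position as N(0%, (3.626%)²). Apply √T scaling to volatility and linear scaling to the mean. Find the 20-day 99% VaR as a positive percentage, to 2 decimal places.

37.72%

At 99%, z = 2.326.
σ_{20d} = 3.626% × √20 = 16.216%.
VaR = 2.326 × 16.216% = 37.718%.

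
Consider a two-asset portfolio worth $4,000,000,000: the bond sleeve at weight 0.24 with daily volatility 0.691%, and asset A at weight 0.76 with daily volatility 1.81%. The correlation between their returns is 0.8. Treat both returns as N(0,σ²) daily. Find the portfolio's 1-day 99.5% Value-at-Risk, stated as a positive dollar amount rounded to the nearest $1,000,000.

$156,000,000

σ_p² = 0.24²·0.691² + 0.76²·1.81² + 2·0.8·0.24·0.76·0.691·1.81 = 2.2848 (%²).
σ_p = √2.2848 = 1.512%.
At 99.5%, z = 2.576.
VaR = 2.576 × 1.512% = 3.895%; on $4,000,000,000 that is $155,800,000.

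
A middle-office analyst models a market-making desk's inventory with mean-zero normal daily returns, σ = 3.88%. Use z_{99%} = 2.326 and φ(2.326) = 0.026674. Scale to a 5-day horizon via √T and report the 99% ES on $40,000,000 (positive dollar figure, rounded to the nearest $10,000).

σ_{5d} = 3.88% × √5 = 8.676%.
ES multiplier = φ(z)/(1−α) = 0.026674/0.01 = 2.667.
ES = 8.676% × 2.667 = 23.139%; on $40,000,000: $9,255,600.

$9,260,000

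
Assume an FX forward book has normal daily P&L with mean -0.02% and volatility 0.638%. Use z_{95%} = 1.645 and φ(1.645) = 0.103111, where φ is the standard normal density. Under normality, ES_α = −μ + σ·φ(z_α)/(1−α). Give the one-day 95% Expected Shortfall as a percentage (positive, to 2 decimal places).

Tail multiplier: φ(z)/(1−α) = 0.103111 / 0.05 = 2.062.
ES = −(-0.02%) + 0.638% × 2.062 = 1.336%.

1.34%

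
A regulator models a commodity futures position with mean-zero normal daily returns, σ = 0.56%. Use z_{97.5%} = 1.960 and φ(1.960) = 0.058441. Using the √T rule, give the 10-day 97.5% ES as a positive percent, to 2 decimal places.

4.14%

σ_{10d} = 0.56% × √10 = 1.771%.
ES multiplier = φ(z)/(1−α) = 0.058441/0.025 = 2.338.
ES = 1.771% × 2.338 = 4.141%.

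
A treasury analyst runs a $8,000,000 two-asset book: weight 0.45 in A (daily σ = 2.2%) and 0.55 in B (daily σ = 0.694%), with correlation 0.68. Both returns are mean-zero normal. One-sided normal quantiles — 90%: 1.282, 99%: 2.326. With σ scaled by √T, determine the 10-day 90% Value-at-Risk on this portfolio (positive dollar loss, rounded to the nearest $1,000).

σ_p = √(0.45²·2.2² + 0.55²·0.694² + 2·0.68·0.45·0.55·2.2·0.694) = 1.281%.
σ_{10d} = 1.281% × √10 = 4.051%.
VaR = 1.282 × 4.051% = 5.193%; on $8,000,000 that is $415,440.

$415,000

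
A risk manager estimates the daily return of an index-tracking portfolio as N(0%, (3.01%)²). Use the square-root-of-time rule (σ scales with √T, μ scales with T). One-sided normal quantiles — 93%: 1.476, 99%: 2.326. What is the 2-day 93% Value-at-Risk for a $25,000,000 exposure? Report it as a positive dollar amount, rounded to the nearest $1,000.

σ_{2d} = 3.01% × √2 = 4.257%.
VaR = 1.476 × 4.257% = 6.283%.
On $25,000,000: 0.06283 × $25,000,000 = $1,570,750.

$1,571,000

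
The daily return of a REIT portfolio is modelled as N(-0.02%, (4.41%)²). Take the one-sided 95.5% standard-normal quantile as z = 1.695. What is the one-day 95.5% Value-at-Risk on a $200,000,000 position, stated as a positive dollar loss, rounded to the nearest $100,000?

VaR = −μ + z·σ = −(-0.02%) + 1.695 × 4.41% = 7.495%.
On $200,000,000: 0.07495 × $200,000,000 = $14,990,000.

$15,000,000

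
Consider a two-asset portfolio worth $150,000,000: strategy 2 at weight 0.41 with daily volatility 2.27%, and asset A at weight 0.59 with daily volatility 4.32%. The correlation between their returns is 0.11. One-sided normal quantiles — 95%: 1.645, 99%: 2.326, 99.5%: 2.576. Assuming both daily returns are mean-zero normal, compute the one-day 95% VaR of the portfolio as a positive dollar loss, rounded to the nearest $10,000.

σ_p² = 0.41²·2.27² + 0.59²·4.32² + 2·0.11·0.41·0.59·2.27·4.32 = 7.8845 (%²).
σ_p = √7.8845 = 2.808%.
VaR = 1.645 × 2.808% = 4.619%; on $150,000,000 that is $6,928,500.

$6,930,000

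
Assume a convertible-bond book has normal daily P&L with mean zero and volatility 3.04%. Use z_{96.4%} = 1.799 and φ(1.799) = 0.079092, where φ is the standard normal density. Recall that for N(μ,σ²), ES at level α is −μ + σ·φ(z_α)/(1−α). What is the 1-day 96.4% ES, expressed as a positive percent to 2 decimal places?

Tail multiplier: φ(z)/(1−α) = 0.079092 / 0.036 = 2.197.
ES = 3.04% × 2.197 = 6.679%.

6.68%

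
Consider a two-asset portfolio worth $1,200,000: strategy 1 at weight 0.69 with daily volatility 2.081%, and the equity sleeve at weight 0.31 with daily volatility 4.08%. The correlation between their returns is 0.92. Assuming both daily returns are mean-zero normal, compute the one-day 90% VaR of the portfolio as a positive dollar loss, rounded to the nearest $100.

σ_p² = 0.69²·2.081² + 0.31²·4.08² + 2·0.92·0.69·0.31·2.081·4.08 = 7.0031 (%²).
σ_p = √7.0031 = 2.646%.
At 90%, z = 1.282.
VaR = 1.282 × 2.646% = 3.392%; on $1,200,000 that is $40,704.

$40,700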